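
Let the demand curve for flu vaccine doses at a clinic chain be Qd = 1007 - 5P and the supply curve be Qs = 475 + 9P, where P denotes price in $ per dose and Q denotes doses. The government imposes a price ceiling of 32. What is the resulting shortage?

Shortage = 84

With P fixed at 32, quantity demanded is 847 and quantity supplied is 763.
Shortage = Qd - Qs = 847 - 763 = 84.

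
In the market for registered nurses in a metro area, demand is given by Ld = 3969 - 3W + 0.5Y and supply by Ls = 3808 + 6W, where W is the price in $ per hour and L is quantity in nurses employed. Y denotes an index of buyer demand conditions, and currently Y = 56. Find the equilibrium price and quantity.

W* = 21, L* = 3934

With Y = 56, demand is Ld = 3997 - 3W.
Set Ld = Ls: 3997 - 3W = 3808 + 6W, so 189 = 9W and W* = 21.
From the demand curve, L* = 3997 - 3(21) = 3934.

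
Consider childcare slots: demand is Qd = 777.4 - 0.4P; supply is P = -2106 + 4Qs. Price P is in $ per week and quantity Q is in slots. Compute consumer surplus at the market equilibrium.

Consumer surplus = 485161.25

In direct form, Qs = 526.5 + 0.25P.
Equating demand and supply, 777.4 - 0.4P = 526.5 + 0.25P gives 0.65P = 250.9, so P* = 386.
Then Q* = 777.4 - 0.4(386) = 623.
Demand choke price (Qd = 0): P = 777.4/0.4 = 1943.5. Consumer surplus = ½ × (1943.5 - 386) × 623 = 485161.25.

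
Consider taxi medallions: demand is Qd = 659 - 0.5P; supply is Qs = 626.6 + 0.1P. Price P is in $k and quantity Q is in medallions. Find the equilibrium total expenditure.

Total expenditure = 34128

Set Qd = Qs: 659 - 0.5P = 626.6 + 0.1P, so 32.4 = 0.6P and P* = 54.
Substitute back: Q* = 659 - 0.5(54) = 632.
Total expenditure = P* × Q* = 54 × 632 = 34128.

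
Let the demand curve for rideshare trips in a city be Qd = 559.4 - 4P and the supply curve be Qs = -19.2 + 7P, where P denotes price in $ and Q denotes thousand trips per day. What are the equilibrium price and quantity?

P* = 52.6, Q* = 349

Set Qd = Qs: 559.4 - 4P = -19.2 + 7P, so 578.6 = 11P and P* = 52.6.
Plugging P* into demand: Q* = 559.4 - 4(52.6) = 349.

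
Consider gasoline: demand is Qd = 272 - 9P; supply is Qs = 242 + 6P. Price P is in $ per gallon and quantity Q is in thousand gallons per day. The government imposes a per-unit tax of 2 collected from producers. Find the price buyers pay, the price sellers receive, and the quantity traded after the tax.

P_b = 2.8, P_s = 0.8, Q = 246.8

Producers keep P_s = P_b - 2 per unit, so supply in terms of the buyer price is Qs = 230 + 6P_b.
Market clearing requires 272 - 9P_b = 230 + 6P_b; hence 42 = 15P_b and P_b = 2.8.
So P_s = 0.8 and the quantity traded is Q = 272 - 9(2.8) = 246.8.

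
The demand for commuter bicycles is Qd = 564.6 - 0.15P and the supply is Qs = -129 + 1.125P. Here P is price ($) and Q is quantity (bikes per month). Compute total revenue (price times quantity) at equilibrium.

At equilibrium Qd = Qs, so 564.6 - 0.15P = -129 + 1.125P; collecting terms, 693.6 = 1.275P and P* = 544.
Plugging P* into demand: Q* = 564.6 - 0.15(544) = 483.
Total revenue = P* × Q* = 544 × 483 = 262752.

Total revenue = 262752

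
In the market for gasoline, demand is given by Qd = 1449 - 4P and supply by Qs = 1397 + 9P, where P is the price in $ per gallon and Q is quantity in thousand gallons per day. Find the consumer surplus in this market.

Consumer surplus = 256686.125

At equilibrium Qd = Qs, so 1449 - 4P = 1397 + 9P; collecting terms, 52 = 13P and P* = 4.
Then Q* = 1449 - 4(4) = 1433.
Demand choke price (Qd = 0): P = 1449/4 = 362.25. Consumer surplus = ½ × (362.25 - 4) × 1433 = 256686.125.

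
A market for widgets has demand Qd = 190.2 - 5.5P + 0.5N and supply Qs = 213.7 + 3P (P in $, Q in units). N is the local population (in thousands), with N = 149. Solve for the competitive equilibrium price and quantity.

P* = 6, Q* = 231.7

With N = 149, demand is Qd = 264.7 - 5.5P.
The market clears where 264.7 - 5.5P = 213.7 + 3P. Rearranging, 8.5P = 51, hence P* = 6.
Substitute back: Q* = 264.7 - 5.5(6) = 231.7.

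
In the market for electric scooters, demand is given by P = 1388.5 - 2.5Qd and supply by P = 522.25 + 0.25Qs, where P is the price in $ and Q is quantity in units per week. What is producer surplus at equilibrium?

Producer surplus = 12403.125

Solving each curve for Q: Qd = 555.4 - 0.4P and Qs = -2089 + 4P.
At equilibrium Qd = Qs, so 555.4 - 0.4P = -2089 + 4P; collecting terms, 2644.4 = 4.4P and P* = 601.
Then Q* = 555.4 - 0.4(601) = 315.
Supply choke price (Qs = 0): P = 522.25. Producer surplus = ½ × (601 - 522.25) × 315 = 12403.125.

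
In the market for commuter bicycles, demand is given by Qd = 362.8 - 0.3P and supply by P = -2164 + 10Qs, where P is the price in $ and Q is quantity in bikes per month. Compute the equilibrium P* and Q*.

P* = 366, Q* = 253

Inverting to quantity form: Qs = 216.4 + 0.1P.
At equilibrium Qd = Qs, so 362.8 - 0.3P = 216.4 + 0.1P; collecting terms, 146.4 = 0.4P and P* = 366.
From the demand curve, Q* = 362.8 - 0.3(366) = 253.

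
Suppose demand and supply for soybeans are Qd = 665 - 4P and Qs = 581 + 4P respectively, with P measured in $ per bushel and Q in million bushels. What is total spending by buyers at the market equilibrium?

At equilibrium Qd = Qs, so 665 - 4P = 581 + 4P; collecting terms, 84 = 8P and P* = 10.5.
Substitute back: Q* = 665 - 4(10.5) = 623.
Total spending by buyers = P* × Q* = 10.5 × 623 = 6541.5.

Total spending by buyers = 6541.5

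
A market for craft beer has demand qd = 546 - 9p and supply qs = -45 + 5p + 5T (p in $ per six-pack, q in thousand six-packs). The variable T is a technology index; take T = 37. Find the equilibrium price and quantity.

With T = 37, supply is qs = 140 + 5p.
Equating demand and supply, 546 - 9p = 140 + 5p gives 14p = 406, so p* = 29.
From the demand curve, q* = 546 - 9(29) = 285.

p* = 29, q* = 285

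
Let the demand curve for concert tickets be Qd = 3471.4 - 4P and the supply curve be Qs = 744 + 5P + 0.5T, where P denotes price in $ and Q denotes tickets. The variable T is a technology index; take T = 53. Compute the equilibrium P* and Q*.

With T = 53, supply is Qs = 770.5 + 5P.
The market clears where 3471.4 - 4P = 770.5 + 5P. Rearranging, 9P = 2700.9, hence P* = 300.1.
From the demand curve, Q* = 3471.4 - 4(300.1) = 2271.

P* = 300.1, Q* = 2271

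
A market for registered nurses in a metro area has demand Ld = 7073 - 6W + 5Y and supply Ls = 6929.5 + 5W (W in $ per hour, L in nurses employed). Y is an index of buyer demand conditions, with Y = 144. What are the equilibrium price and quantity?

With Y = 144, demand is Ld = 7793 - 6W.
Set Ld = Ls: 7793 - 6W = 6929.5 + 5W, so 863.5 = 11W and W* = 78.5.
Then L* = 7793 - 6(78.5) = 7322.

W* = 78.5, L* = 7322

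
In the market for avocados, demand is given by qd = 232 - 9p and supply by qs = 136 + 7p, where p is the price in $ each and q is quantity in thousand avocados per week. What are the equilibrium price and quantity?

p* = 6, q* = 178

At equilibrium qd = qs, so 232 - 9p = 136 + 7p; collecting terms, 96 = 16p and p* = 6.
Then q* = 232 - 9(6) = 178.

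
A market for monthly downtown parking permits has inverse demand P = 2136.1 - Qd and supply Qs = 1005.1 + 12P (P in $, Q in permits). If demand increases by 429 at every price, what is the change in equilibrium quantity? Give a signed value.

Solving each curve for Q: Qd = 2136.1 - P.
At equilibrium Qd = Qs, so 2136.1 - P = 1005.1 + 12P; collecting terms, 1131 = 13P and P* = 87.
From the demand curve, Q* = 2136.1 - 87 = 2049.1.
After the shift, demand is Qd = 2565.1 - P.
Re-solving, 13P = 1560 gives P = 120 and Q = 2445.1.
ΔQ = 2445.1 - 2049.1 = 396.

ΔQ = 396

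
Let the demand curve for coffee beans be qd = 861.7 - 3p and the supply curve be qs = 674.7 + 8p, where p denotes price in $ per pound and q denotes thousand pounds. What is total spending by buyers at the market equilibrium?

Total spending by buyers = 13781.9

At equilibrium qd = qs, so 861.7 - 3p = 674.7 + 8p; collecting terms, 187 = 11p and p* = 17.
From the demand curve, q* = 861.7 - 3(17) = 810.7.
Total spending by buyers = p* × q* = 17 × 810.7 = 13781.9.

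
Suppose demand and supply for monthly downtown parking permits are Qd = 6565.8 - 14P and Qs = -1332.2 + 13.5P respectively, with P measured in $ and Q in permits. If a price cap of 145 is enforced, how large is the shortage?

With P fixed at 145, quantity demanded is 4535.8 and quantity supplied is 625.3.
Shortage = Qd - Qs = 4535.8 - 625.3 = 3910.5.

Shortage = 3910.5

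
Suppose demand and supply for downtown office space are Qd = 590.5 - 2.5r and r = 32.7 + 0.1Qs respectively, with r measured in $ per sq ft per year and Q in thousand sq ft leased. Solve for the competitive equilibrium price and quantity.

r* = 73.4, Q* = 407

Rewriting in direct form: Qs = -327 + 10r.
The market clears where 590.5 - 2.5r = -327 + 10r. Rearranging, 12.5r = 917.5, hence r* = 73.4.
Plugging r* into demand: Q* = 590.5 - 2.5(73.4) = 407.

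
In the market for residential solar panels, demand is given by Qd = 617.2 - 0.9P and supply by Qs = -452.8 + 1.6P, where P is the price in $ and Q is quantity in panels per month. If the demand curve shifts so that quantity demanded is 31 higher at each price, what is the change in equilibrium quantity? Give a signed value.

ΔQ = 19.84

Equating demand and supply, 617.2 - 0.9P = -452.8 + 1.6P gives 2.5P = 1070, so P* = 428.
Substitute back: Q* = 617.2 - 0.9(428) = 232.
After the shift, demand is Qd = 648.2 - 0.9P.
Re-solving, 2.5P = 1101 gives P = 440.4 and Q = 251.84.
ΔQ = 251.84 - 232 = 19.84.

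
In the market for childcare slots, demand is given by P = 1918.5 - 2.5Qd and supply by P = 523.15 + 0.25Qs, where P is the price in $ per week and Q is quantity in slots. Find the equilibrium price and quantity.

Inverting to quantity form: Qd = 767.4 - 0.4P and Qs = -2092.6 + 4P.
Set Qd = Qs: 767.4 - 0.4P = -2092.6 + 4P, so 2860 = 4.4P and P* = 650.
Then Q* = 767.4 - 0.4(650) = 507.4.

P* = 650, Q* = 507.4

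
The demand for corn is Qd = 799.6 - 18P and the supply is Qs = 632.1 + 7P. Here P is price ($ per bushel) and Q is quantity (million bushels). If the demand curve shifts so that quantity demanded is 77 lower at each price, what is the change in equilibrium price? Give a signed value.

Equating demand and supply, 799.6 - 18P = 632.1 + 7P gives 25P = 167.5, so P* = 6.7.
Substitute back: Q* = 799.6 - 18(6.7) = 679.
After the shift, demand is Qd = 722.6 - 18P.
Re-solving, 25P = 90.5 gives P = 3.62 and Q = 657.44.
ΔP = 3.62 - 6.7 = -3.08.

ΔP = -3.08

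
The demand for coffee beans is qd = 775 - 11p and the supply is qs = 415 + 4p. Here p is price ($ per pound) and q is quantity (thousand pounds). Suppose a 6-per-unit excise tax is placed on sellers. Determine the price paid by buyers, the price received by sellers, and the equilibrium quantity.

The tax drives a wedge p_b - p_s = 6. Substituting p_s = p_b - 6 into supply: qs = 391 + 4p_b.
Set qd = qs: 775 - 11p_b = 391 + 4p_b, so 384 = 15p_b and p_b = 25.6.
So p_s = 19.6 and the quantity traded is q = 775 - 11(25.6) = 493.4.

p_b = 25.6, p_s = 19.6, q = 493.4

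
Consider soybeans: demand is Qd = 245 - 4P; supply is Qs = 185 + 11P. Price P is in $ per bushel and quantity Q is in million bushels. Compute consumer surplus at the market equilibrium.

Consumer surplus = 6555.125

The market clears where 245 - 4P = 185 + 11P. Rearranging, 15P = 60, hence P* = 4.
From the demand curve, Q* = 245 - 4(4) = 229.
Demand choke price (Qd = 0): P = 245/4 = 61.25. Consumer surplus = ½ × (61.25 - 4) × 229 = 6555.125.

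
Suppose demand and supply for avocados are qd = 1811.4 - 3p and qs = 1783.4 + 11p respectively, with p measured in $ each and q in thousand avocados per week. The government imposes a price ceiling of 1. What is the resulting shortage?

Shortage = 14

With p fixed at 1, quantity demanded is 1808.4 and quantity supplied is 1794.4.
Shortage = qd - qs = 1808.4 - 1794.4 = 14.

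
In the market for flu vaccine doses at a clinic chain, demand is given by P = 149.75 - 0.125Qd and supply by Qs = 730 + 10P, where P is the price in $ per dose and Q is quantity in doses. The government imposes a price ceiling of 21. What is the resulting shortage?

Shortage = 90

Inverting to quantity form: Qd = 1198 - 8P.
Evaluating both curves at the ceiling price 21 gives Qd = 1030, Qs = 940.
Shortage = Qd - Qs = 1030 - 940 = 90.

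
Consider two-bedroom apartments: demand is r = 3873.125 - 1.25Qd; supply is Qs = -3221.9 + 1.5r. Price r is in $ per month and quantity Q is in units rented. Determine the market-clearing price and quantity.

Solving each curve for Q: Qd = 3098.5 - 0.8r.
At equilibrium Qd = Qs, so 3098.5 - 0.8r = -3221.9 + 1.5r; collecting terms, 6320.4 = 2.3r and r* = 2748.
Then Q* = 3098.5 - 0.8(2748) = 900.1.

r* = 2748, Q* = 900.1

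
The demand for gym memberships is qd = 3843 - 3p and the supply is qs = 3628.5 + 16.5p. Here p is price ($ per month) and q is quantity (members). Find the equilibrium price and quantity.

p* = 11, q* = 3810

The market clears where 3843 - 3p = 3628.5 + 16.5p. Rearranging, 19.5p = 214.5, hence p* = 11.
Plugging p* into demand: q* = 3843 - 3(11) = 3810.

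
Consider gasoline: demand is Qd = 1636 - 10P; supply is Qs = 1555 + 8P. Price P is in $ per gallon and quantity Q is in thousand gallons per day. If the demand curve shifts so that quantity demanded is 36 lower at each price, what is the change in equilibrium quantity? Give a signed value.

Equating demand and supply, 1636 - 10P = 1555 + 8P gives 18P = 81, so P* = 4.5.
Substitute back: Q* = 1636 - 10(4.5) = 1591.
After the shift, demand is Qd = 1600 - 10P.
New equilibrium: 45 = 18P, so P = 2.5 and Q = 1575.
ΔQ = 1575 - 1591 = -16.

ΔQ = -16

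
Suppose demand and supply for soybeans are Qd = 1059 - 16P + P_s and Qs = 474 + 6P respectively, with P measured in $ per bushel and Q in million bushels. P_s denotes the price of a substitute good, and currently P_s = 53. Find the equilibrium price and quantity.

With P_s = 53, demand is Qd = 1112 - 16P.
Set Qd = Qs: 1112 - 16P = 474 + 6P, so 638 = 22P and P* = 29.
From the demand curve, Q* = 1112 - 16(29) = 648.

P* = 29, Q* = 648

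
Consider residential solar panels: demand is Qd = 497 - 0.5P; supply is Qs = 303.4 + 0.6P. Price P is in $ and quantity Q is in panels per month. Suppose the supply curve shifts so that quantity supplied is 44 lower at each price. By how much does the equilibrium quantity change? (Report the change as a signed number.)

ΔQ = -20

The market clears where 497 - 0.5P = 303.4 + 0.6P. Rearranging, 1.1P = 193.6, hence P* = 176.
Then Q* = 497 - 0.5(176) = 409.
After the shift, supply is Qs = 259.4 + 0.6P.
Re-solving, 1.1P = 237.6 gives P = 216 and Q = 389.
ΔQ = 389 - 409 = -20.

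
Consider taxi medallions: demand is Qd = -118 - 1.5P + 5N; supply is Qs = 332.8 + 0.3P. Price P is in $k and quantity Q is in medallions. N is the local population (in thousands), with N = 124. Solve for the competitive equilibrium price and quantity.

With N = 124, demand is Qd = 502 - 1.5P.
Set Qd = Qs: 502 - 1.5P = 332.8 + 0.3P, so 169.2 = 1.8P and P* = 94.
Substitute back: Q* = 502 - 1.5(94) = 361.

P* = 94, Q* = 361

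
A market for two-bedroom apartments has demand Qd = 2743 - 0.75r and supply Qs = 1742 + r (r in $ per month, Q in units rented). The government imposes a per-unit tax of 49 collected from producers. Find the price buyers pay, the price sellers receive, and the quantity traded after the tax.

r_b = 600, r_s = 551, Q = 2293

With a tax of 49 on producers, they supply based on the net price r_s = r_b - 49, so Qs = 1693 + r_b.
Set Qd = Qs: 2743 - 0.75r_b = 1693 + r_b, so 1050 = 1.75r_b and r_b = 600.
Then r_s = 600 - 49 = 551 and Q = 2743 - 0.75(600) = 2293.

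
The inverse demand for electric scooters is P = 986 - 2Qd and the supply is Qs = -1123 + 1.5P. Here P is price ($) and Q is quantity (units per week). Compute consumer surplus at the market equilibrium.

Consumer surplus = 7921

In direct form, Qd = 493 - 0.5P.
The market clears where 493 - 0.5P = -1123 + 1.5P. Rearranging, 2P = 1616, hence P* = 808.
Then Q* = 493 - 0.5(808) = 89.
Demand choke price (Qd = 0): P = 493/0.5 = 986. Consumer surplus = ½ × (986 - 808) × 89 = 7921.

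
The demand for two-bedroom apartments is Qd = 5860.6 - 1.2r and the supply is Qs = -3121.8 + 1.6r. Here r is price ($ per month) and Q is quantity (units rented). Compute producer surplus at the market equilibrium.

Producer surplus = 1263787.8125

The market clears where 5860.6 - 1.2r = -3121.8 + 1.6r. Rearranging, 2.8r = 8982.4, hence r* = 3208.
From the demand curve, Q* = 5860.6 - 1.2(3208) = 2011.
Supply choke price (Qs = 0): r = 1951.125. Producer surplus = ½ × (3208 - 1951.125) × 2011 = 1263787.8125.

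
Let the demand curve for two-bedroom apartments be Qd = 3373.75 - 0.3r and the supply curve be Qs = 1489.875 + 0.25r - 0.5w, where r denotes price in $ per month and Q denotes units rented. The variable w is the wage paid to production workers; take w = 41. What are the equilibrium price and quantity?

With w = 41, supply is Qs = 1469.375 + 0.25r.
At equilibrium Qd = Qs, so 3373.75 - 0.3r = 1469.375 + 0.25r; collecting terms, 1904.375 = 0.55r and r* = 3462.5.
Plugging r* into demand: Q* = 3373.75 - 0.3(3462.5) = 2335.

r* = 3462.5, Q* = 2335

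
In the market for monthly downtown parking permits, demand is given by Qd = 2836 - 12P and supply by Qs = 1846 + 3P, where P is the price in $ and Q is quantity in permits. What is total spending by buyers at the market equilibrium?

Total spending by buyers = 134904

Set Qd = Qs: 2836 - 12P = 1846 + 3P, so 990 = 15P and P* = 66.
Plugging P* into demand: Q* = 2836 - 12(66) = 2044.
Total spending by buyers = P* × Q* = 66 × 2044 = 134904.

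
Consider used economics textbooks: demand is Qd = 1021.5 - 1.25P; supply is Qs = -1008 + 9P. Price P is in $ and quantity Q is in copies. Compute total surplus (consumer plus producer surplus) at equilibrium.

Total surplus = 272912.4

At equilibrium Qd = Qs, so 1021.5 - 1.25P = -1008 + 9P; collecting terms, 2029.5 = 10.25P and P* = 198.
From the demand curve, Q* = 1021.5 - 1.25(198) = 774.
Demand choke price = 817.2; supply choke price = 112. CS = ½(817.2 - 198)(774) = 239630.4; PS = ½(198 - 112)(774) = 33282. Total surplus = 272912.4.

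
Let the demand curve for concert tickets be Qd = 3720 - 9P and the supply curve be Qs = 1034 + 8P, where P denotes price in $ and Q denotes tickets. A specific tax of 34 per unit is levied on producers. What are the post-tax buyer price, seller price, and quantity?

Producers keep P_s = P_b - 34 per unit, so supply in terms of the buyer price is Qs = 762 + 8P_b.
Equate demand and the shifted supply: 3720 - 9P_b = 762 + 8P_b, giving 17P_b = 2958, so P_b = 174.
So P_s = 140 and the quantity traded is Q = 3720 - 9(174) = 2154.

P_b = 174, P_s = 140, Q = 2154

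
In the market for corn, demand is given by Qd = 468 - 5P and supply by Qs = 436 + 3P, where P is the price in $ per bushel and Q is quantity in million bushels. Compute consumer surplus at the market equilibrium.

Consumer surplus = 20070.4

Equating demand and supply, 468 - 5P = 436 + 3P gives 8P = 32, so P* = 4.
Then Q* = 468 - 5(4) = 448.
Demand choke price (Qd = 0): P = 468/5 = 93.6. Consumer surplus = ½ × (93.6 - 4) × 448 = 20070.4.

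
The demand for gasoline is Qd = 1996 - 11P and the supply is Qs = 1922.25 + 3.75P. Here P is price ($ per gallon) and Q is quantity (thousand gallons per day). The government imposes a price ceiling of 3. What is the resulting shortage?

At P = 3: Qd = 1963 and Qs = 1933.5.
Shortage = Qd - Qs = 1963 - 1933.5 = 29.5.

Shortage = 29.5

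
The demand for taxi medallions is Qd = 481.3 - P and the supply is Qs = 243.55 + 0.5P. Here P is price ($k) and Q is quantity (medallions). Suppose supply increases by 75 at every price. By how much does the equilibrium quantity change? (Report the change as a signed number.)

ΔQ = 50

Equating demand and supply, 481.3 - P = 243.55 + 0.5P gives 1.5P = 237.75, so P* = 158.5.
Substitute back: Q* = 481.3 - 158.5 = 322.8.
After the shift, supply is Qs = 318.55 + 0.5P.
New equilibrium: 162.75 = 1.5P, so P = 108.5 and Q = 372.8.
ΔQ = 372.8 - 322.8 = 50.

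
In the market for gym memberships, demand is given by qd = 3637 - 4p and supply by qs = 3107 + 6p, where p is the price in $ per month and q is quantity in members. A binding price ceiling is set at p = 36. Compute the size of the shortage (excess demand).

Shortage = 170

At p = 36: qd = 3493 and qs = 3323.
Shortage = qd - qs = 3493 - 3323 = 170.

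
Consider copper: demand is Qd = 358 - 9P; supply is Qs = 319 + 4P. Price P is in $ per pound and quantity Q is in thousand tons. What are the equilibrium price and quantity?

At equilibrium Qd = Qs, so 358 - 9P = 319 + 4P; collecting terms, 39 = 13P and P* = 3.
From the demand curve, Q* = 358 - 9(3) = 331.

P* = 3, Q* = 331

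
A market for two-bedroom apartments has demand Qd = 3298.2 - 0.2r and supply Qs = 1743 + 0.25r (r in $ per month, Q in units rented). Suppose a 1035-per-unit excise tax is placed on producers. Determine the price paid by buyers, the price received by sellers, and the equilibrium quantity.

With a tax of 1035 on producers, they supply based on the net price r_s = r_b - 1035, so Qs = 1484.25 + 0.25r_b.
Set Qd = Qs: 3298.2 - 0.2r_b = 1484.25 + 0.25r_b, so 1813.95 = 0.45r_b and r_b = 4031.
So r_s = 2996 and the quantity traded is Q = 3298.2 - 0.2(4031) = 2492.

r_b = 4031, r_s = 2996, Q = 2492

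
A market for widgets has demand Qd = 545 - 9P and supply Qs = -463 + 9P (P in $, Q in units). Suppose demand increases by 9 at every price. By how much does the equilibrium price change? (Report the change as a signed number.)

ΔP = 0.5

The market clears where 545 - 9P = -463 + 9P. Rearranging, 18P = 1008, hence P* = 56.
From the demand curve, Q* = 545 - 9(56) = 41.
After the shift, demand is Qd = 554 - 9P.
Re-solving, 18P = 1017 gives P = 56.5 and Q = 45.5.
ΔP = 56.5 - 56 = 0.5.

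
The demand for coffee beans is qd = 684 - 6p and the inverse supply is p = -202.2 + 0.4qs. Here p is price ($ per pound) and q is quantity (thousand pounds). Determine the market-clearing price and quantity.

p* = 21, q* = 558

Rewriting in direct form: qs = 505.5 + 2.5p.
Set qd = qs: 684 - 6p = 505.5 + 2.5p, so 178.5 = 8.5p and p* = 21.
From the demand curve, q* = 684 - 6(21) = 558.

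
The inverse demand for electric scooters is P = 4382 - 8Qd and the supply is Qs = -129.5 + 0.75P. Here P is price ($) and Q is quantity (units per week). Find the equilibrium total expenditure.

Total expenditure = 349074

In direct form, Qd = 547.75 - 0.125P.
Equating demand and supply, 547.75 - 0.125P = -129.5 + 0.75P gives 0.875P = 677.25, so P* = 774.
Substitute back: Q* = 547.75 - 0.125(774) = 451.
Total expenditure = P* × Q* = 774 × 451 = 349074.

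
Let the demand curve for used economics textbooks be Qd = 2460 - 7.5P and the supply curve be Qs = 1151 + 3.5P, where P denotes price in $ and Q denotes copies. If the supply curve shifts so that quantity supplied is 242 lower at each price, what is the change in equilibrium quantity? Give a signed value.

At equilibrium Qd = Qs, so 2460 - 7.5P = 1151 + 3.5P; collecting terms, 1309 = 11P and P* = 119.
Substitute back: Q* = 2460 - 7.5(119) = 1567.5.
After the shift, supply is Qs = 909 + 3.5P.
New equilibrium: 1551 = 11P, so P = 141 and Q = 1402.5.
ΔQ = 1402.5 - 1567.5 = -165.

ΔQ = -165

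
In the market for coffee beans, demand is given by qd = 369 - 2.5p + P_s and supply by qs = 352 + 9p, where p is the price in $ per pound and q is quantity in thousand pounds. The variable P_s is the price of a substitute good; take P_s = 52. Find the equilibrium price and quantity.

p* = 6, q* = 406

With P_s = 52, demand is qd = 421 - 2.5p.
Equating demand and supply, 421 - 2.5p = 352 + 9p gives 11.5p = 69, so p* = 6.
Then q* = 421 - 2.5(6) = 406.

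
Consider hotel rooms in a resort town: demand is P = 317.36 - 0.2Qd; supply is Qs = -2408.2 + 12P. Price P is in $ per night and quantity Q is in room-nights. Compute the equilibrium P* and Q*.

P* = 235, Q* = 411.8

Solving each curve for Q: Qd = 1586.8 - 5P.
Set Qd = Qs: 1586.8 - 5P = -2408.2 + 12P, so 3995 = 17P and P* = 235.
Substitute back: Q* = 1586.8 - 5(235) = 411.8.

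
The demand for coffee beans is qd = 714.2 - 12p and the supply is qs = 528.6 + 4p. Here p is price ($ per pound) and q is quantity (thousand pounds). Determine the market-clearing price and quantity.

Set qd = qs: 714.2 - 12p = 528.6 + 4p, so 185.6 = 16p and p* = 11.6.
Plugging p* into demand: q* = 714.2 - 12(11.6) = 575.

p* = 11.6, q* = 575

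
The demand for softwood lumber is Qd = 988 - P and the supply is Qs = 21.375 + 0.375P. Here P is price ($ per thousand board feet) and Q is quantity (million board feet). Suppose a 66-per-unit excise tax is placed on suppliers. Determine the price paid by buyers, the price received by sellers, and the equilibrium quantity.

P_b = 721, P_s = 655, Q = 267

Suppliers keep P_s = P_b - 66 per unit, so supply in terms of the buyer price is Qs = -3.375 + 0.375P_b.
Equate demand and the shifted supply: 988 - P_b = -3.375 + 0.375P_b, giving 1.375P_b = 991.375, so P_b = 721.
So P_s = 655 and the quantity traded is Q = 988 - 721 = 267.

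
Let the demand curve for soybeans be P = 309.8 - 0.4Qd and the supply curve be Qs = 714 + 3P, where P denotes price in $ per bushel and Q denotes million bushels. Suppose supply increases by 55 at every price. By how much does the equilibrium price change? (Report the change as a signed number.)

ΔP = -10

In direct form, Qd = 774.5 - 2.5P.
Set Qd = Qs: 774.5 - 2.5P = 714 + 3P, so 60.5 = 5.5P and P* = 11.
Then Q* = 774.5 - 2.5(11) = 747.
After the shift, supply is Qs = 769 + 3P.
New equilibrium: 5.5 = 5.5P, so P = 1 and Q = 772.
ΔP = 1 - 11 = -10.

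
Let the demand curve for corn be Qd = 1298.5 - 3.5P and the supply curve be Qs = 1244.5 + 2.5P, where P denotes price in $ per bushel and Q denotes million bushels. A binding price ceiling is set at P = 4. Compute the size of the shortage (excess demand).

Evaluating both curves at the ceiling price 4 gives Qd = 1284.5, Qs = 1254.5.
Shortage = Qd - Qs = 1284.5 - 1254.5 = 30.

Shortage = 30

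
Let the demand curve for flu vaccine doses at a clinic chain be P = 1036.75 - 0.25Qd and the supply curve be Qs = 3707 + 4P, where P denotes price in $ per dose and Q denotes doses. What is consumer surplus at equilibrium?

Consumer surplus = 1927666.125

Inverting to quantity form: Qd = 4147 - 4P.
The market clears where 4147 - 4P = 3707 + 4P. Rearranging, 8P = 440, hence P* = 55.
Plugging P* into demand: Q* = 4147 - 4(55) = 3927.
Demand choke price (Qd = 0): P = 4147/4 = 1036.75. Consumer surplus = ½ × (1036.75 - 55) × 3927 = 1927666.125.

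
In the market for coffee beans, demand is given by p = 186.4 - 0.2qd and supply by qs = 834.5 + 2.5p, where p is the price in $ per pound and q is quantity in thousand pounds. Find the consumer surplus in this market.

Inverting to quantity form: qd = 932 - 5p.
At equilibrium qd = qs, so 932 - 5p = 834.5 + 2.5p; collecting terms, 97.5 = 7.5p and p* = 13.
Then q* = 932 - 5(13) = 867.
Demand choke price (qd = 0): p = 932/5 = 186.4. Consumer surplus = ½ × (186.4 - 13) × 867 = 75168.9.

Consumer surplus = 75168.9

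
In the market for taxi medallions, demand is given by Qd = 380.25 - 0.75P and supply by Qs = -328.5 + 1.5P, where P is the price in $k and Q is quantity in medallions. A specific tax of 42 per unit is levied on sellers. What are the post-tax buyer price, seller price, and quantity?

Sellers keep P_s = P_b - 42 per unit, so supply in terms of the buyer price is Qs = -391.5 + 1.5P_b.
Set Qd = Qs: 380.25 - 0.75P_b = -391.5 + 1.5P_b, so 771.75 = 2.25P_b and P_b = 343.
Then P_s = 343 - 42 = 301 and Q = 380.25 - 0.75(343) = 123.

P_b = 343, P_s = 301, Q = 123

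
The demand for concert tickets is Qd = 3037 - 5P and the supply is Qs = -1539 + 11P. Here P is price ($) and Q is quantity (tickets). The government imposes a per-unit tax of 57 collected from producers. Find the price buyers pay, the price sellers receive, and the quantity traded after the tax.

P_b = 325.1875, P_s = 268.1875, Q = 1411.0625

Producers keep P_s = P_b - 57 per unit, so supply in terms of the buyer price is Qs = -2166 + 11P_b.
Set Qd = Qs: 3037 - 5P_b = -2166 + 11P_b, so 5203 = 16P_b and P_b = 325.1875.
So P_s = 268.1875 and the quantity traded is Q = 3037 - 5(325.1875) = 1411.0625.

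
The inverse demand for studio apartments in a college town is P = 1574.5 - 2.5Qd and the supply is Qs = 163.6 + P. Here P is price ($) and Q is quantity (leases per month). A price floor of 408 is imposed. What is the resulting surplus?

Inverting to quantity form: Qd = 629.8 - 0.4P.
With P fixed at 408, quantity demanded is 466.6 and quantity supplied is 571.6.
Surplus = Qs - Qd = 571.6 - 466.6 = 105.

Surplus = 105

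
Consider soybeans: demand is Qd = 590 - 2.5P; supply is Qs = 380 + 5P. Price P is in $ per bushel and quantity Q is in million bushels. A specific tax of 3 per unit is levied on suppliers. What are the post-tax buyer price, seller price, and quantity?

P_b = 30, P_s = 27, Q = 515

The tax drives a wedge P_b - P_s = 3. Substituting P_s = P_b - 3 into supply: Qs = 365 + 5P_b.
Market clearing requires 590 - 2.5P_b = 365 + 5P_b; hence 225 = 7.5P_b and P_b = 30.
Then P_s = 30 - 3 = 27 and Q = 590 - 2.5(30) = 515.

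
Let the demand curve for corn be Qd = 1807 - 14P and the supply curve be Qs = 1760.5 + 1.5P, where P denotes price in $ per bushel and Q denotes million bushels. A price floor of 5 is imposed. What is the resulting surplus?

Evaluating both curves at the floor price 5 gives Qd = 1737, Qs = 1768.
Surplus = Qs - Qd = 1768 - 1737 = 31.

Surplus = 31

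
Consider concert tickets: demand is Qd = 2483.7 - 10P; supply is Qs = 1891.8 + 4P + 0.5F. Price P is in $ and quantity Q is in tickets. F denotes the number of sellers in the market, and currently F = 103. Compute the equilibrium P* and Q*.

P* = 38.6, Q* = 2097.7

With F = 103, supply is Qs = 1943.3 + 4P.
At equilibrium Qd = Qs, so 2483.7 - 10P = 1943.3 + 4P; collecting terms, 540.4 = 14P and P* = 38.6.
Plugging P* into demand: Q* = 2483.7 - 10(38.6) = 2097.7.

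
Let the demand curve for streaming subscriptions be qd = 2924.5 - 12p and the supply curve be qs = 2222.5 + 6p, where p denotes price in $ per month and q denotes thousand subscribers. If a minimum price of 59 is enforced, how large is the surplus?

With p fixed at 59, quantity demanded is 2216.5 and quantity supplied is 2576.5.
Surplus = qs - qd = 2576.5 - 2216.5 = 360.

Surplus = 360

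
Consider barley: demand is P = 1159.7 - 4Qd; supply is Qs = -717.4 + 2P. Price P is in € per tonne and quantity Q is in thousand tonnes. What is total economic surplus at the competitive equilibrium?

Total surplus = 71289

In direct form, Qd = 289.925 - 0.25P.
The market clears where 289.925 - 0.25P = -717.4 + 2P. Rearranging, 2.25P = 1007.325, hence P* = 447.7.
From the demand curve, Q* = 289.925 - 0.25(447.7) = 178.
Demand choke price = 1159.7; supply choke price = 358.7. CS = ½(1159.7 - 447.7)(178) = 63368; PS = ½(447.7 - 358.7)(178) = 7921. Total surplus = 71289.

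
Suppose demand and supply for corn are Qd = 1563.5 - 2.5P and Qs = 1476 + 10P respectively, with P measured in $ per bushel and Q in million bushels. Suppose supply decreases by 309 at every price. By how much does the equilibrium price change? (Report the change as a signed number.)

ΔP = 24.72

Equating demand and supply, 1563.5 - 2.5P = 1476 + 10P gives 12.5P = 87.5, so P* = 7.
Plugging P* into demand: Q* = 1563.5 - 2.5(7) = 1546.
After the shift, supply is Qs = 1167 + 10P.
New equilibrium: 396.5 = 12.5P, so P = 31.72 and Q = 1484.2.
ΔP = 31.72 - 7 = 24.72.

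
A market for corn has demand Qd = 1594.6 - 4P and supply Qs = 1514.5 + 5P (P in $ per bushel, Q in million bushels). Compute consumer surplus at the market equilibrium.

At equilibrium Qd = Qs, so 1594.6 - 4P = 1514.5 + 5P; collecting terms, 80.1 = 9P and P* = 8.9.
Plugging P* into demand: Q* = 1594.6 - 4(8.9) = 1559.
Demand choke price (Qd = 0): P = 1594.6/4 = 398.65. Consumer surplus = ½ × (398.65 - 8.9) × 1559 = 303810.125.

Consumer surplus = 303810.125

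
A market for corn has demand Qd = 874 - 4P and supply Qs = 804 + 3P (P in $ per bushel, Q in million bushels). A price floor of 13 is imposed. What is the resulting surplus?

Surplus = 21

With P fixed at 13, quantity demanded is 822 and quantity supplied is 843.
Surplus = Qs - Qd = 843 - 822 = 21.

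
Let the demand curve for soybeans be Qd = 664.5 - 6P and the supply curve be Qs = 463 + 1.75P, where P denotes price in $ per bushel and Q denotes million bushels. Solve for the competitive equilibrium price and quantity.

Equating demand and supply, 664.5 - 6P = 463 + 1.75P gives 7.75P = 201.5, so P* = 26.
Plugging P* into demand: Q* = 664.5 - 6(26) = 508.5.

P* = 26, Q* = 508.5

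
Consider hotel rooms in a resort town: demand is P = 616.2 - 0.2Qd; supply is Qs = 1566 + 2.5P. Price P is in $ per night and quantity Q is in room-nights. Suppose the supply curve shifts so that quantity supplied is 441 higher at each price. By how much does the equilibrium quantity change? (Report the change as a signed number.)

Rewriting in direct form: Qd = 3081 - 5P.
Set Qd = Qs: 3081 - 5P = 1566 + 2.5P, so 1515 = 7.5P and P* = 202.
Plugging P* into demand: Q* = 3081 - 5(202) = 2071.
After the shift, supply is Qs = 2007 + 2.5P.
The new intersection has 1074 = 7.5P, i.e. P = 143.2, Q = 2365.
ΔQ = 2365 - 2071 = 294.

ΔQ = 294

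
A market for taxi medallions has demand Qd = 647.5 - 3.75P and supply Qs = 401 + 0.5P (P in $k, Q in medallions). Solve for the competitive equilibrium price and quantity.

Set Qd = Qs: 647.5 - 3.75P = 401 + 0.5P, so 246.5 = 4.25P and P* = 58.
Then Q* = 647.5 - 3.75(58) = 430.

P* = 58, Q* = 430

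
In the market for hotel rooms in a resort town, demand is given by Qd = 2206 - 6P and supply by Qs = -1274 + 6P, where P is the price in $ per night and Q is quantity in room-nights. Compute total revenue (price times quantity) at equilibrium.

Set Qd = Qs: 2206 - 6P = -1274 + 6P, so 3480 = 12P and P* = 290.
From the demand curve, Q* = 2206 - 6(290) = 466.
Total revenue = P* × Q* = 290 × 466 = 135140.

Total revenue = 135140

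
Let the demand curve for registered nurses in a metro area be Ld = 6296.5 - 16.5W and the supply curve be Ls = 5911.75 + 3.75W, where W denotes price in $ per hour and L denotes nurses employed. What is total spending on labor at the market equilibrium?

Total spending on labor = 113677

Equating demand and supply, 6296.5 - 16.5W = 5911.75 + 3.75W gives 20.25W = 384.75, so W* = 19.
Then L* = 6296.5 - 16.5(19) = 5983.
Total spending on labor = W* × L* = 19 × 5983 = 113677.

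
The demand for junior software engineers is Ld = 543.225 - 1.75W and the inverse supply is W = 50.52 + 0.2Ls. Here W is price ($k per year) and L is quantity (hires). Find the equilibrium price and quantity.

Rewriting in direct form: Ls = -252.6 + 5W.
The market clears where 543.225 - 1.75W = -252.6 + 5W. Rearranging, 6.75W = 795.825, hence W* = 117.9.
From the demand curve, L* = 543.225 - 1.75(117.9) = 336.9.

W* = 117.9, L* = 336.9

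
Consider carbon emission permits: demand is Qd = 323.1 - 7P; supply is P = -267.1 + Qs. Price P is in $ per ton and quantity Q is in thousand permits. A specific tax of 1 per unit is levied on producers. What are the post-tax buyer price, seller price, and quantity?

Rewriting in direct form: Qs = 267.1 + P.
With a tax of 1 on producers, they supply based on the net price P_s = P_b - 1, so Qs = 266.1 + P_b.
Equate demand and the shifted supply: 323.1 - 7P_b = 266.1 + P_b, giving 8P_b = 57, so P_b = 7.125.
Then P_s = 7.125 - 1 = 6.125 and Q = 323.1 - 7(7.125) = 273.225.

P_b = 7.125, P_s = 6.125, Q = 273.225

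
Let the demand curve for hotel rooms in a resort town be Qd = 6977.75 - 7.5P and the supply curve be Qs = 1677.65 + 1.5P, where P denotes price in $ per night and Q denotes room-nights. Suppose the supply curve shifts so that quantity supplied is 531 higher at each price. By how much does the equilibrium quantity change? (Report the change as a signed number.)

At equilibrium Qd = Qs, so 6977.75 - 7.5P = 1677.65 + 1.5P; collecting terms, 5300.1 = 9P and P* = 588.9.
Then Q* = 6977.75 - 7.5(588.9) = 2561.
After the shift, supply is Qs = 2208.65 + 1.5P.
New equilibrium: 4769.1 = 9P, so P = 529.9 and Q = 3003.5.
ΔQ = 3003.5 - 2561 = 442.5.

ΔQ = 442.5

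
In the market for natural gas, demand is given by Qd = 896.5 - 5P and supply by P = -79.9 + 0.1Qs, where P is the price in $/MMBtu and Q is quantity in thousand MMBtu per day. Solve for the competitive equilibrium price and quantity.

Inverting to quantity form: Qs = 799 + 10P.
At equilibrium Qd = Qs, so 896.5 - 5P = 799 + 10P; collecting terms, 97.5 = 15P and P* = 6.5.
Then Q* = 896.5 - 5(6.5) = 864.

P* = 6.5, Q* = 864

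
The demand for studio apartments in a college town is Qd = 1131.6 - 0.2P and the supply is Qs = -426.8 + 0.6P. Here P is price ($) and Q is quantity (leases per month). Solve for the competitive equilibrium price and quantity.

Set Qd = Qs: 1131.6 - 0.2P = -426.8 + 0.6P, so 1558.4 = 0.8P and P* = 1948.
Substitute back: Q* = 1131.6 - 0.2(1948) = 742.

P* = 1948, Q* = 742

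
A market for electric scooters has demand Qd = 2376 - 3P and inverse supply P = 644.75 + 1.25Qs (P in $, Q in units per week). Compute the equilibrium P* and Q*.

P* = 761, Q* = 93

In direct form, Qs = -515.8 + 0.8P.
Set Qd = Qs: 2376 - 3P = -515.8 + 0.8P, so 2891.8 = 3.8P and P* = 761.
Substitute back: Q* = 2376 - 3(761) = 93.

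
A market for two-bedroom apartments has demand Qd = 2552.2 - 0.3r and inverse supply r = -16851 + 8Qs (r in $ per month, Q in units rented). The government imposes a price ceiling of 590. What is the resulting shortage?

Shortage = 195.075

Rewriting in direct form: Qs = 2106.375 + 0.125r.
With r fixed at 590, quantity demanded is 2375.2 and quantity supplied is 2180.125.
Shortage = Qd - Qs = 2375.2 - 2180.125 = 195.075.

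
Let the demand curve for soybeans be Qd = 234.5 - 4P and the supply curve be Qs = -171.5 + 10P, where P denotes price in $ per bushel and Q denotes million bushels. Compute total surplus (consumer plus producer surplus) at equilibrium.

The market clears where 234.5 - 4P = -171.5 + 10P. Rearranging, 14P = 406, hence P* = 29.
From the demand curve, Q* = 234.5 - 4(29) = 118.5.
Demand choke price = 58.625; supply choke price = 17.15. CS = ½(58.625 - 29)(118.5) = 1755.28125; PS = ½(29 - 17.15)(118.5) = 702.1125. Total surplus = 2457.39375.

Total surplus = 2457.39375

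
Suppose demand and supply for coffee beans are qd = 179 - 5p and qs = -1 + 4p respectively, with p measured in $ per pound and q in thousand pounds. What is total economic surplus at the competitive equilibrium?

Total surplus = 1404.225

The market clears where 179 - 5p = -1 + 4p. Rearranging, 9p = 180, hence p* = 20.
From the demand curve, q* = 179 - 5(20) = 79.
Demand choke price = 35.8; supply choke price = 0.25. CS = ½(35.8 - 20)(79) = 624.1; PS = ½(20 - 0.25)(79) = 780.125. Total surplus = 1404.225.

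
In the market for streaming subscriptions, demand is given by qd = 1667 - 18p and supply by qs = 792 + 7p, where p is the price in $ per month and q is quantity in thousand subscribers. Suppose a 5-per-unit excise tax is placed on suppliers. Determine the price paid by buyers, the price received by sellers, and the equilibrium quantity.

p_b = 36.4, p_s = 31.4, q = 1011.8

The tax drives a wedge p_b - p_s = 5. Substituting p_s = p_b - 5 into supply: qs = 757 + 7p_b.
Equate demand and the shifted supply: 1667 - 18p_b = 757 + 7p_b, giving 25p_b = 910, so p_b = 36.4.
So p_s = 31.4 and the quantity traded is q = 1667 - 18(36.4) = 1011.8.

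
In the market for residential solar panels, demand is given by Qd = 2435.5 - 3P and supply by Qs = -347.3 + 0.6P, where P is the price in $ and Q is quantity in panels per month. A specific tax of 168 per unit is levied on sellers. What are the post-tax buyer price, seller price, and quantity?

The tax drives a wedge P_b - P_s = 168. Substituting P_s = P_b - 168 into supply: Qs = -448.1 + 0.6P_b.
Set Qd = Qs: 2435.5 - 3P_b = -448.1 + 0.6P_b, so 2883.6 = 3.6P_b and P_b = 801.
Then P_s = 801 - 168 = 633 and Q = 2435.5 - 3(801) = 32.5.

P_b = 801, P_s = 633, Q = 32.5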